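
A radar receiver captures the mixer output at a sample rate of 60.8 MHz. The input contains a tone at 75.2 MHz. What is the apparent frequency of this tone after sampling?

14.4 MHz

75.2 MHz mod fs = 14.4 MHz.
14.4 MHz ≤ fs/2 = 30.4 MHz, appears at 14.4 MHz.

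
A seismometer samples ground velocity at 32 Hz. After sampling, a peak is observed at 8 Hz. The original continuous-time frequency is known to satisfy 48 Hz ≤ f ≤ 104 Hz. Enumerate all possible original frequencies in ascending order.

Frequencies that alias to 8 Hz are k·fs ± 8 Hz for integer k ≥ 0.
k=0: 8 Hz.
k=1: 24 Hz, 40 Hz.
k=2: 56 Hz, 72 Hz.
k=3: 88 Hz, 104 Hz.
k=4: 120 Hz, 136 Hz.
Within [48 Hz, 104 Hz]: 56 Hz, 72 Hz, 88 Hz, 104 Hz.

56 Hz, 72 Hz, 88 Hz, 104 Hz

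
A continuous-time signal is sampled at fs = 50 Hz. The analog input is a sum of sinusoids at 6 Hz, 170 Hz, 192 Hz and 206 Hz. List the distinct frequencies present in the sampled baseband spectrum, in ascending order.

6 Hz, 8 Hz, 20 Hz

fs/2 = 25 Hz.
6 Hz ≤ fs/2 = 25 Hz, passes unchanged.
170 Hz mod fs = 20 Hz.
20 Hz ≤ fs/2 = 25 Hz, appears at 20 Hz.
192 Hz mod fs = 42 Hz.
42 Hz > fs/2 = 25 Hz, folds to fs − 42 Hz = 8 Hz.
206 Hz mod fs = 6 Hz.
6 Hz ≤ fs/2 = 25 Hz, appears at 6 Hz.
Distinct values: {6 Hz, 8 Hz, 20 Hz}.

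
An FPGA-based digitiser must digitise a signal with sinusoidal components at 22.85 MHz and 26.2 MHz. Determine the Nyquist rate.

52.4 MHz

Highest-frequency component: 26.2 MHz.
Nyquist rate = 2 × 26.2 MHz = 52.4 MHz.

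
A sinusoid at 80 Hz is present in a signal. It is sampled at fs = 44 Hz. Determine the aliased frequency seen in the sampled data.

8 Hz

80 Hz mod fs = 36 Hz.
36 Hz > fs/2 = 22 Hz, folds to fs − 36 Hz = 8 Hz.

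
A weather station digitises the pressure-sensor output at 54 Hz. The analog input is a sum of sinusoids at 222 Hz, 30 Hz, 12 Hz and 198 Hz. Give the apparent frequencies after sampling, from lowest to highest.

6 Hz, 12 Hz, 18 Hz, 24 Hz

fs/2 = 27 Hz.
222 Hz mod fs = 6 Hz.
6 Hz ≤ fs/2 = 27 Hz, appears at 6 Hz.
30 Hz > fs/2 = 27 Hz, folds to fs − 30 Hz = 24 Hz.
12 Hz ≤ fs/2 = 27 Hz, passes unchanged.
198 Hz mod fs = 36 Hz.
36 Hz > fs/2 = 27 Hz, folds to fs − 36 Hz = 18 Hz.
Distinct values: {6 Hz, 12 Hz, 18 Hz, 24 Hz}.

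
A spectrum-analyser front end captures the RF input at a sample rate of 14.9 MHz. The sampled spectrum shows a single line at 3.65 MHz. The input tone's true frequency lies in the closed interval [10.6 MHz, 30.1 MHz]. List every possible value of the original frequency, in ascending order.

11.25 MHz, 18.55 MHz, 26.15 MHz

Frequencies that alias to 3.65 MHz are k·fs ± 3.65 MHz for integer k ≥ 0.
k=0: 3.65 MHz.
k=1: 11.25 MHz, 18.55 MHz.
k=2: 26.15 MHz, 33.45 MHz.
k=3: 41.05 MHz, 48.35 MHz.
Within [10.6 MHz, 30.1 MHz]: 11.25 MHz, 18.55 MHz, 26.15 MHz.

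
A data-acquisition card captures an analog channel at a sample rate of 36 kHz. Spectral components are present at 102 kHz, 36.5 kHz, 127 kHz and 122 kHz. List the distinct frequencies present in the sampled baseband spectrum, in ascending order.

0.5 kHz, 6 kHz, 14 kHz, 17 kHz

fs/2 = 18 kHz.
102 kHz mod fs = 30 kHz.
30 kHz > fs/2 = 18 kHz, folds to fs − 30 kHz = 6 kHz.
36.5 kHz mod fs = 0.5 kHz.
0.5 kHz ≤ fs/2 = 18 kHz, appears at 0.5 kHz.
127 kHz mod fs = 19 kHz.
19 kHz > fs/2 = 18 kHz, folds to fs − 19 kHz = 17 kHz.
122 kHz mod fs = 14 kHz.
14 kHz ≤ fs/2 = 18 kHz, appears at 14 kHz.
Distinct values: {0.5 kHz, 6 kHz, 14 kHz, 17 kHz}.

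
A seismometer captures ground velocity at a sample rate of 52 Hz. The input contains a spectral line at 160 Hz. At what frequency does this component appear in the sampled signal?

4 Hz

160 Hz mod fs = 4 Hz.
4 Hz ≤ fs/2 = 26 Hz, appears at 4 Hz.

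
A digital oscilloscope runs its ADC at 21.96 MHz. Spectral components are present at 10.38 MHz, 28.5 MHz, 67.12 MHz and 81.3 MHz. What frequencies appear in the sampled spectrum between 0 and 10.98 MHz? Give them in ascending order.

fs/2 = 10.98 MHz.
10.38 MHz ≤ fs/2 = 10.98 MHz, passes unchanged.
28.5 MHz mod fs = 6.54 MHz.
6.54 MHz ≤ fs/2 = 10.98 MHz, appears at 6.54 MHz.
67.12 MHz mod fs = 1.24 MHz.
1.24 MHz ≤ fs/2 = 10.98 MHz, appears at 1.24 MHz.
81.3 MHz mod fs = 15.42 MHz.
15.42 MHz > fs/2 = 10.98 MHz, folds to fs − 15.42 MHz = 6.54 MHz.
Distinct values: {1.24 MHz, 6.54 MHz, 10.38 MHz}.

1.24 MHz, 6.54 MHz, 10.38 MHz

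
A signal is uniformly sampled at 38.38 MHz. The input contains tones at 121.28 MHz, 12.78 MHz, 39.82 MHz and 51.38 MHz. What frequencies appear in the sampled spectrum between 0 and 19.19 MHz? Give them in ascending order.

1.44 MHz, 6.14 MHz, 12.78 MHz, 13 MHz

fs/2 = 19.19 MHz.
121.28 MHz mod fs = 6.14 MHz.
6.14 MHz ≤ fs/2 = 19.19 MHz, appears at 6.14 MHz.
12.78 MHz ≤ fs/2 = 19.19 MHz, passes unchanged.
39.82 MHz mod fs = 1.44 MHz.
1.44 MHz ≤ fs/2 = 19.19 MHz, appears at 1.44 MHz.
51.38 MHz mod fs = 13 MHz.
13 MHz ≤ fs/2 = 19.19 MHz, appears at 13 MHz.
Distinct values: {1.44 MHz, 6.14 MHz, 12.78 MHz, 13 MHz}.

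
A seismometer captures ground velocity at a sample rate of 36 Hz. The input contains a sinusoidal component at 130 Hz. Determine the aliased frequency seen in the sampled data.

14 Hz

130 Hz mod fs = 22 Hz.
22 Hz > fs/2 = 18 Hz, folds to fs − 22 Hz = 14 Hz.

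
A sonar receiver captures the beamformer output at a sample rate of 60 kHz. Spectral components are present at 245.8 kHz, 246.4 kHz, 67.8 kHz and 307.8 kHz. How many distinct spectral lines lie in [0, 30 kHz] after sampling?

3

fs/2 = 30 kHz.
245.8 kHz mod fs = 5.8 kHz.
5.8 kHz ≤ fs/2 = 30 kHz, appears at 5.8 kHz.
246.4 kHz mod fs = 6.4 kHz.
6.4 kHz ≤ fs/2 = 30 kHz, appears at 6.4 kHz.
67.8 kHz mod fs = 7.8 kHz.
7.8 kHz ≤ fs/2 = 30 kHz, appears at 7.8 kHz.
307.8 kHz mod fs = 7.8 kHz.
7.8 kHz ≤ fs/2 = 30 kHz, appears at 7.8 kHz.
Distinct values: {5.8 kHz, 6.4 kHz, 7.8 kHz} → 3.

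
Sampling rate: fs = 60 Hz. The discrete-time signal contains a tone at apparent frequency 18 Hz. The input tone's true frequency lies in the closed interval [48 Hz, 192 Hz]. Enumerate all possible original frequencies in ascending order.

Frequencies that alias to 18 Hz are k·fs ± 18 Hz for integer k ≥ 0.
k=0: 18 Hz.
k=1: 42 Hz, 78 Hz.
k=2: 102 Hz, 138 Hz.
k=3: 162 Hz, 198 Hz.
k=4: 222 Hz, 258 Hz.
Within [48 Hz, 192 Hz]: 78 Hz, 102 Hz, 138 Hz, 162 Hz.

78 Hz, 102 Hz, 138 Hz, 162 Hz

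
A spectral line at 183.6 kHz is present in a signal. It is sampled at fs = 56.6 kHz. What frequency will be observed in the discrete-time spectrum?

13.8 kHz

183.6 kHz mod fs = 13.8 kHz.
13.8 kHz ≤ fs/2 = 28.3 kHz, appears at 13.8 kHz.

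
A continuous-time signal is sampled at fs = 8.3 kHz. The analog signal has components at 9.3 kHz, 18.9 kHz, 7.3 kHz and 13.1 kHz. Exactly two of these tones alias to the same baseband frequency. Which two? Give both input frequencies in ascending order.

fs/2 = 4.15 kHz.
9.3 kHz mod fs = 1 kHz.
1 kHz ≤ fs/2 = 4.15 kHz, appears at 1 kHz.
18.9 kHz mod fs = 2.3 kHz.
2.3 kHz ≤ fs/2 = 4.15 kHz, appears at 2.3 kHz.
7.3 kHz > fs/2 = 4.15 kHz, folds to fs − 7.3 kHz = 1 kHz.
13.1 kHz mod fs = 4.8 kHz.
4.8 kHz > fs/2 = 4.15 kHz, folds to fs − 4.8 kHz = 3.5 kHz.
7.3 kHz and 9.3 kHz both map to 1 kHz.

7.3 kHz, 9.3 kHz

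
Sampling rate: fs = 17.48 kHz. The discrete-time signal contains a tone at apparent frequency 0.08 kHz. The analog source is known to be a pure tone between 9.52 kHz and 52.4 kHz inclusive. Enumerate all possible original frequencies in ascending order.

Frequencies that alias to 0.08 kHz are k·fs ± 0.08 kHz for integer k ≥ 0.
k=0: 0.08 kHz.
k=1: 17.4 kHz, 17.56 kHz.
k=2: 34.88 kHz, 35.04 kHz.
k=3: 52.36 kHz, 52.52 kHz.
k=4: 69.84 kHz, 70 kHz.
Within [9.52 kHz, 52.4 kHz]: 17.4 kHz, 17.56 kHz, 34.88 kHz, 35.04 kHz, 52.36 kHz.

17.4 kHz, 17.56 kHz, 34.88 kHz, 35.04 kHz, 52.36 kHz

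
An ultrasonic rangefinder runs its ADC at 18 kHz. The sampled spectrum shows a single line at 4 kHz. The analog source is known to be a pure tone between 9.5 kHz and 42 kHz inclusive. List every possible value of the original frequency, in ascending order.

Frequencies that alias to 4 kHz are k·fs ± 4 kHz for integer k ≥ 0.
k=0: 4 kHz.
k=1: 14 kHz, 22 kHz.
k=2: 32 kHz, 40 kHz.
k=3: 50 kHz, 58 kHz.
Within [9.5 kHz, 42 kHz]: 14 kHz, 22 kHz, 32 kHz, 40 kHz.

14 kHz, 22 kHz, 32 kHz, 40 kHz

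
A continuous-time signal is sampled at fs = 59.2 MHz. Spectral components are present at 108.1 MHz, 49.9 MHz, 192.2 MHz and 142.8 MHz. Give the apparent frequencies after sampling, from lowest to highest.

fs/2 = 29.6 MHz.
108.1 MHz mod fs = 48.9 MHz.
48.9 MHz > fs/2 = 29.6 MHz, folds to fs − 48.9 MHz = 10.3 MHz.
49.9 MHz > fs/2 = 29.6 MHz, folds to fs − 49.9 MHz = 9.3 MHz.
192.2 MHz mod fs = 14.6 MHz.
14.6 MHz ≤ fs/2 = 29.6 MHz, appears at 14.6 MHz.
142.8 MHz mod fs = 24.4 MHz.
24.4 MHz ≤ fs/2 = 29.6 MHz, appears at 24.4 MHz.
Distinct values: {9.3 MHz, 10.3 MHz, 14.6 MHz, 24.4 MHz}.

9.3 MHz, 10.3 MHz, 14.6 MHz, 24.4 MHz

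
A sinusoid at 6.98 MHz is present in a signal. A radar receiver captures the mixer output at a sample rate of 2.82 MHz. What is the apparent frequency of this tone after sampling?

6.98 MHz mod fs = 1.34 MHz.
1.34 MHz ≤ fs/2 = 1.41 MHz, appears at 1.34 MHz.

1.34 MHz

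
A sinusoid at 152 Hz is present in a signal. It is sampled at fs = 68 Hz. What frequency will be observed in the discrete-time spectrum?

16 Hz

152 Hz mod fs = 16 Hz.
16 Hz ≤ fs/2 = 34 Hz, appears at 16 Hz.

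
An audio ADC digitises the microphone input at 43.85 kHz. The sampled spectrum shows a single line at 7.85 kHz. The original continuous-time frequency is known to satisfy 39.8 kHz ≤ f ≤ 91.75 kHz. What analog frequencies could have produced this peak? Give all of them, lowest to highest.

Frequencies that alias to 7.85 kHz are k·fs ± 7.85 kHz for integer k ≥ 0.
k=0: 7.85 kHz.
k=1: 36 kHz, 51.7 kHz.
k=2: 79.85 kHz, 95.55 kHz.
k=3: 123.7 kHz, 139.4 kHz.
Within [39.8 kHz, 91.75 kHz]: 51.7 kHz, 79.85 kHz.

51.7 kHz, 79.85 kHz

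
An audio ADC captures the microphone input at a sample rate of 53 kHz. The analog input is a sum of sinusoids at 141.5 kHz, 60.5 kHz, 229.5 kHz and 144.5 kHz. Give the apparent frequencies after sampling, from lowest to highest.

fs/2 = 26.5 kHz.
141.5 kHz mod fs = 35.5 kHz.
35.5 kHz > fs/2 = 26.5 kHz, folds to fs − 35.5 kHz = 17.5 kHz.
60.5 kHz mod fs = 7.5 kHz.
7.5 kHz ≤ fs/2 = 26.5 kHz, appears at 7.5 kHz.
229.5 kHz mod fs = 17.5 kHz.
17.5 kHz ≤ fs/2 = 26.5 kHz, appears at 17.5 kHz.
144.5 kHz mod fs = 38.5 kHz.
38.5 kHz > fs/2 = 26.5 kHz, folds to fs − 38.5 kHz = 14.5 kHz.
Distinct values: {7.5 kHz, 14.5 kHz, 17.5 kHz}.

7.5 kHz, 14.5 kHz, 17.5 kHz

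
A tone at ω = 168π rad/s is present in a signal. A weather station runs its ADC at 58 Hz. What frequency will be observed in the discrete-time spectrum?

ω = 168π rad/s → f = ω/(2π) = 84 Hz.
84 Hz mod fs = 26 Hz.
26 Hz ≤ fs/2 = 29 Hz, appears at 26 Hz.

26 Hz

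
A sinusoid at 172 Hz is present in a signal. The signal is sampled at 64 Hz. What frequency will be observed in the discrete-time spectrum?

172 Hz mod fs = 44 Hz.
44 Hz > fs/2 = 32 Hz, folds to fs − 44 Hz = 20 Hz.

20 Hz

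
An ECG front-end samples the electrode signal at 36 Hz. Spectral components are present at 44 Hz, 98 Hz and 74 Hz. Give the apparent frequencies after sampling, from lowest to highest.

fs/2 = 18 Hz.
44 Hz mod fs = 8 Hz.
8 Hz ≤ fs/2 = 18 Hz, appears at 8 Hz.
98 Hz mod fs = 26 Hz.
26 Hz > fs/2 = 18 Hz, folds to fs − 26 Hz = 10 Hz.
74 Hz mod fs = 2 Hz.
2 Hz ≤ fs/2 = 18 Hz, appears at 2 Hz.
Distinct values: {2 Hz, 8 Hz, 10 Hz}.

2 Hz, 8 Hz, 10 Hz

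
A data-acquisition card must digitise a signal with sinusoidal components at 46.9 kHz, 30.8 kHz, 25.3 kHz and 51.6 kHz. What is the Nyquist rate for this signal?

103.2 kHz

Highest-frequency component: 51.6 kHz.
Nyquist rate = 2 × 51.6 kHz = 103.2 kHz.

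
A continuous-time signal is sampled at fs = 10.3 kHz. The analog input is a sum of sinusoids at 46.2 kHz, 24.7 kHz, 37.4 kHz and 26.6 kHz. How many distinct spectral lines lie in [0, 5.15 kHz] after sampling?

fs/2 = 5.15 kHz.
46.2 kHz mod fs = 5 kHz.
5 kHz ≤ fs/2 = 5.15 kHz, appears at 5 kHz.
24.7 kHz mod fs = 4.1 kHz.
4.1 kHz ≤ fs/2 = 5.15 kHz, appears at 4.1 kHz.
37.4 kHz mod fs = 6.5 kHz.
6.5 kHz > fs/2 = 5.15 kHz, folds to fs − 6.5 kHz = 3.8 kHz.
26.6 kHz mod fs = 6 kHz.
6 kHz > fs/2 = 5.15 kHz, folds to fs − 6 kHz = 4.3 kHz.
Distinct values: {3.8 kHz, 4.1 kHz, 4.3 kHz, 5 kHz} → 4.

4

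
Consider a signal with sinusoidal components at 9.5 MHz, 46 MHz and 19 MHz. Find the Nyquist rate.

Highest-frequency component: 46 MHz.
Nyquist rate = 2 × 46 MHz = 92 MHz.

92 MHz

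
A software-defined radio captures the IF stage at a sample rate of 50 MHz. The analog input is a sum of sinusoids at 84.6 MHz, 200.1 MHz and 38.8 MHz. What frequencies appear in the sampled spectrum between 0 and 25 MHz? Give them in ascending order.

0.1 MHz, 11.2 MHz, 15.4 MHz

fs/2 = 25 MHz.
84.6 MHz mod fs = 34.6 MHz.
34.6 MHz > fs/2 = 25 MHz, folds to fs − 34.6 MHz = 15.4 MHz.
200.1 MHz mod fs = 0.1 MHz.
0.1 MHz ≤ fs/2 = 25 MHz, appears at 0.1 MHz.
38.8 MHz > fs/2 = 25 MHz, folds to fs − 38.8 MHz = 11.2 MHz.
Distinct values: {0.1 MHz, 11.2 MHz, 15.4 MHz}.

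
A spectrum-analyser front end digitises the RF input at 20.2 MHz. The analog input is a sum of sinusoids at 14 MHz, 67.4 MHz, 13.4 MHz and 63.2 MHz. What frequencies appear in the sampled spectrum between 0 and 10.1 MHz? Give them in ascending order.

fs/2 = 10.1 MHz.
14 MHz > fs/2 = 10.1 MHz, folds to fs − 14 MHz = 6.2 MHz.
67.4 MHz mod fs = 6.8 MHz.
6.8 MHz ≤ fs/2 = 10.1 MHz, appears at 6.8 MHz.
13.4 MHz > fs/2 = 10.1 MHz, folds to fs − 13.4 MHz = 6.8 MHz.
63.2 MHz mod fs = 2.6 MHz.
2.6 MHz ≤ fs/2 = 10.1 MHz, appears at 2.6 MHz.
Distinct values: {2.6 MHz, 6.2 MHz, 6.8 MHz}.

2.6 MHz, 6.2 MHz, 6.8 MHz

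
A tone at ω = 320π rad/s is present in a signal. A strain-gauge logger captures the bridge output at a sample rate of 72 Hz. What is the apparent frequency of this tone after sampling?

ω = 320π rad/s → f = ω/(2π) = 160 Hz.
160 Hz mod fs = 16 Hz.
16 Hz ≤ fs/2 = 36 Hz, appears at 16 Hz.

16 Hz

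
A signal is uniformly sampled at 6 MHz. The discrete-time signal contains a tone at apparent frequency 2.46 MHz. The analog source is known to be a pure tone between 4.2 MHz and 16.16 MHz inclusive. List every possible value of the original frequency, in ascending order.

8.46 MHz, 9.54 MHz, 14.46 MHz, 15.54 MHz

Frequencies that alias to 2.46 MHz are k·fs ± 2.46 MHz for integer k ≥ 0.
k=0: 2.46 MHz.
k=1: 3.54 MHz, 8.46 MHz.
k=2: 9.54 MHz, 14.46 MHz.
k=3: 15.54 MHz, 20.46 MHz.
k=4: 21.54 MHz, 26.46 MHz.
Within [4.2 MHz, 16.16 MHz]: 8.46 MHz, 9.54 MHz, 14.46 MHz, 15.54 MHz.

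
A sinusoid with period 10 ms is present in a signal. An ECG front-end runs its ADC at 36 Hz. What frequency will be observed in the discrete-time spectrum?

8 Hz

T = 10 ms → f = 1/T = 100 Hz.
100 Hz mod fs = 28 Hz.
28 Hz > fs/2 = 18 Hz, folds to fs − 28 Hz = 8 Hz.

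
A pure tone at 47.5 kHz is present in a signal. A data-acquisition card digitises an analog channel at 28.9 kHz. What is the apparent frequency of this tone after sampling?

10.3 kHz

47.5 kHz mod fs = 18.6 kHz.
18.6 kHz > fs/2 = 14.45 kHz, folds to fs − 18.6 kHz = 10.3 kHz.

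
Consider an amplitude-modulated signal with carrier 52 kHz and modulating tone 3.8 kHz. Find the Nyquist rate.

111.6 kHz

AM sidebands sit at fc ± fm = 48.2 kHz and 55.8 kHz.
Highest-frequency component: 55.8 kHz.
Nyquist rate = 2 × 55.8 kHz = 111.6 kHz.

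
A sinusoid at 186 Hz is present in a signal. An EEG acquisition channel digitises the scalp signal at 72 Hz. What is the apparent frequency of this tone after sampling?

30 Hz

186 Hz mod fs = 42 Hz.
42 Hz > fs/2 = 36 Hz, folds to fs − 42 Hz = 30 Hz.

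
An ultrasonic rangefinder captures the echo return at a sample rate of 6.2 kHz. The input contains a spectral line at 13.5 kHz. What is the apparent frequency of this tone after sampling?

1.1 kHz

13.5 kHz mod fs = 1.1 kHz.
1.1 kHz ≤ fs/2 = 3.1 kHz, appears at 1.1 kHz.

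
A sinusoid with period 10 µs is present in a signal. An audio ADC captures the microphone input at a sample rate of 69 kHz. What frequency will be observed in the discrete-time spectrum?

T = 10 µs → f = 1/T = 100 kHz.
100 kHz mod fs = 31 kHz.
31 kHz ≤ fs/2 = 34.5 kHz, appears at 31 kHz.

31 kHz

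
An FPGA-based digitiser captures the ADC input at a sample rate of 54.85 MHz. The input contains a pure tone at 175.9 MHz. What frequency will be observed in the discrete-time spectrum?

11.35 MHz

175.9 MHz mod fs = 11.35 MHz.
11.35 MHz ≤ fs/2 = 27.425 MHz, appears at 11.35 MHz.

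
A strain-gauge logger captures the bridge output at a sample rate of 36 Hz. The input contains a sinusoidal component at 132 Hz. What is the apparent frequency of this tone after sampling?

12 Hz

132 Hz mod fs = 24 Hz.
24 Hz > fs/2 = 18 Hz, folds to fs − 24 Hz = 12 Hz.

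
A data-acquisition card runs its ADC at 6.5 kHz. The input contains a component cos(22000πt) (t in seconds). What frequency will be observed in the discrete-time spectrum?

2 kHz

ω = 22000π rad/s → f = ω/(2π) = 11000 Hz = 11 kHz.
11 kHz mod fs = 4.5 kHz.
4.5 kHz > fs/2 = 3.25 kHz, folds to fs − 4.5 kHz = 2 kHz.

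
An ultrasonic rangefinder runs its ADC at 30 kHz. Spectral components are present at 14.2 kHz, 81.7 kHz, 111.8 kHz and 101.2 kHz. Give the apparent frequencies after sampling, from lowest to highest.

fs/2 = 15 kHz.
14.2 kHz ≤ fs/2 = 15 kHz, passes unchanged.
81.7 kHz mod fs = 21.7 kHz.
21.7 kHz > fs/2 = 15 kHz, folds to fs − 21.7 kHz = 8.3 kHz.
111.8 kHz mod fs = 21.8 kHz.
21.8 kHz > fs/2 = 15 kHz, folds to fs − 21.8 kHz = 8.2 kHz.
101.2 kHz mod fs = 11.2 kHz.
11.2 kHz ≤ fs/2 = 15 kHz, appears at 11.2 kHz.
Distinct values: {8.2 kHz, 8.3 kHz, 11.2 kHz, 14.2 kHz}.

8.2 kHz, 8.3 kHz, 11.2 kHz, 14.2 kHz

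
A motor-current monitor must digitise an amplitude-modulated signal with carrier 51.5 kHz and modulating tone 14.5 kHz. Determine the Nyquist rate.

132 kHz

AM sidebands sit at fc ± fm = 37 kHz and 66 kHz.
Highest-frequency component: 66 kHz.
Nyquist rate = 2 × 66 kHz = 132 kHz.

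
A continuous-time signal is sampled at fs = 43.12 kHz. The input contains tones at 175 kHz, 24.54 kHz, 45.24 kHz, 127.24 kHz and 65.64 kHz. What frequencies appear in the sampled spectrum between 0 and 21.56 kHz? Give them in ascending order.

2.12 kHz, 2.52 kHz, 18.58 kHz, 20.6 kHz

fs/2 = 21.56 kHz.
175 kHz mod fs = 2.52 kHz.
2.52 kHz ≤ fs/2 = 21.56 kHz, appears at 2.52 kHz.
24.54 kHz > fs/2 = 21.56 kHz, folds to fs − 24.54 kHz = 18.58 kHz.
45.24 kHz mod fs = 2.12 kHz.
2.12 kHz ≤ fs/2 = 21.56 kHz, appears at 2.12 kHz.
127.24 kHz mod fs = 41 kHz.
41 kHz > fs/2 = 21.56 kHz, folds to fs − 41 kHz = 2.12 kHz.
65.64 kHz mod fs = 22.52 kHz.
22.52 kHz > fs/2 = 21.56 kHz, folds to fs − 22.52 kHz = 20.6 kHz.
Distinct values: {2.12 kHz, 2.52 kHz, 18.58 kHz, 20.6 kHz}.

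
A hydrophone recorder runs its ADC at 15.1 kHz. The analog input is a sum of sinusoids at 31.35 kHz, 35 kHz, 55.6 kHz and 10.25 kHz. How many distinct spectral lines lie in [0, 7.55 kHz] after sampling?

fs/2 = 7.55 kHz.
31.35 kHz mod fs = 1.15 kHz.
1.15 kHz ≤ fs/2 = 7.55 kHz, appears at 1.15 kHz.
35 kHz mod fs = 4.8 kHz.
4.8 kHz ≤ fs/2 = 7.55 kHz, appears at 4.8 kHz.
55.6 kHz mod fs = 10.3 kHz.
10.3 kHz > fs/2 = 7.55 kHz, folds to fs − 10.3 kHz = 4.8 kHz.
10.25 kHz > fs/2 = 7.55 kHz, folds to fs − 10.25 kHz = 4.85 kHz.
Distinct values: {1.15 kHz, 4.8 kHz, 4.85 kHz} → 3.

3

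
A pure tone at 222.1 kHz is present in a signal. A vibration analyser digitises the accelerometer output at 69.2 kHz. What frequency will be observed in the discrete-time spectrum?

14.5 kHz

222.1 kHz mod fs = 14.5 kHz.
14.5 kHz ≤ fs/2 = 34.6 kHz, appears at 14.5 kHz.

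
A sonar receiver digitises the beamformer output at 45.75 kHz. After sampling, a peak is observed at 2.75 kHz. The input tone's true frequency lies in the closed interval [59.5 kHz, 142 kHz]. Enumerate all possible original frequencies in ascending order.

Frequencies that alias to 2.75 kHz are k·fs ± 2.75 kHz for integer k ≥ 0.
k=0: 2.75 kHz.
k=1: 43 kHz, 48.5 kHz.
k=2: 88.75 kHz, 94.25 kHz.
k=3: 134.5 kHz, 140 kHz.
k=4: 180.25 kHz, 185.75 kHz.
Within [59.5 kHz, 142 kHz]: 88.75 kHz, 94.25 kHz, 134.5 kHz, 140 kHz.

88.75 kHz, 94.25 kHz, 134.5 kHz, 140 kHz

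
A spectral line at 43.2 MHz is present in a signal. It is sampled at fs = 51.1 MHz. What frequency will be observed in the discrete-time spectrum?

43.2 MHz > fs/2 = 25.55 MHz, folds to fs − 43.2 MHz = 7.9 MHz.

7.9 MHz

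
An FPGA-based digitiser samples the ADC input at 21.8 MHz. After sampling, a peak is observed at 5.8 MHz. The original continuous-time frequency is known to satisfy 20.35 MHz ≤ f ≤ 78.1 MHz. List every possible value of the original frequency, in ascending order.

27.6 MHz, 37.8 MHz, 49.4 MHz, 59.6 MHz, 71.2 MHz

Frequencies that alias to 5.8 MHz are k·fs ± 5.8 MHz for integer k ≥ 0.
k=0: 5.8 MHz.
k=1: 16 MHz, 27.6 MHz.
k=2: 37.8 MHz, 49.4 MHz.
k=3: 59.6 MHz, 71.2 MHz.
k=4: 81.4 MHz, 93 MHz.
Within [20.35 MHz, 78.1 MHz]: 27.6 MHz, 37.8 MHz, 49.4 MHz, 59.6 MHz, 71.2 MHz.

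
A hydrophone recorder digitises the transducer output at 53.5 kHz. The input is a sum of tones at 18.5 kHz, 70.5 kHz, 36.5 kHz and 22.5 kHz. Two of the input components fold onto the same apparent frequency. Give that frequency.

fs/2 = 26.75 kHz.
18.5 kHz ≤ fs/2 = 26.75 kHz, passes unchanged.
70.5 kHz mod fs = 17 kHz.
17 kHz ≤ fs/2 = 26.75 kHz, appears at 17 kHz.
36.5 kHz > fs/2 = 26.75 kHz, folds to fs − 36.5 kHz = 17 kHz.
22.5 kHz ≤ fs/2 = 26.75 kHz, passes unchanged.
36.5 kHz and 70.5 kHz both map to 17 kHz.

17 kHz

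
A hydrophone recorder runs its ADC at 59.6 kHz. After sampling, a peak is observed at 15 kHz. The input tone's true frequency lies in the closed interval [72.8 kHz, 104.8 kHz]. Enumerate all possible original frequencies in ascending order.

Frequencies that alias to 15 kHz are k·fs ± 15 kHz for integer k ≥ 0.
k=0: 15 kHz.
k=1: 44.6 kHz, 74.6 kHz.
k=2: 104.2 kHz, 134.2 kHz.
k=3: 163.8 kHz, 193.8 kHz.
Within [72.8 kHz, 104.8 kHz]: 74.6 kHz, 104.2 kHz.

74.6 kHz, 104.2 kHz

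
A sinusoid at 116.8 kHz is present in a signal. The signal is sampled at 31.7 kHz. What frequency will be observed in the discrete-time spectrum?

116.8 kHz mod fs = 21.7 kHz.
21.7 kHz > fs/2 = 15.85 kHz, folds to fs − 21.7 kHz = 10 kHz.

10 kHz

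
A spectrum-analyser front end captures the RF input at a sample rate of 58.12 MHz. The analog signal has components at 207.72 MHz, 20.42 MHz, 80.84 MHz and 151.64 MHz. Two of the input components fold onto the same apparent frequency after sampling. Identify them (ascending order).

fs/2 = 29.06 MHz.
207.72 MHz mod fs = 33.36 MHz.
33.36 MHz > fs/2 = 29.06 MHz, folds to fs − 33.36 MHz = 24.76 MHz.
20.42 MHz ≤ fs/2 = 29.06 MHz, passes unchanged.
80.84 MHz mod fs = 22.72 MHz.
22.72 MHz ≤ fs/2 = 29.06 MHz, appears at 22.72 MHz.
151.64 MHz mod fs = 35.4 MHz.
35.4 MHz > fs/2 = 29.06 MHz, folds to fs − 35.4 MHz = 22.72 MHz.
80.84 MHz and 151.64 MHz both map to 22.72 MHz.

80.84 MHz, 151.64 MHz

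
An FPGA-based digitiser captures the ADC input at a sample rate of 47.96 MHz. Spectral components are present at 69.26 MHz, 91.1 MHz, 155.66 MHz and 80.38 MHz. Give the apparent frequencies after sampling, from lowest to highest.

fs/2 = 23.98 MHz.
69.26 MHz mod fs = 21.3 MHz.
21.3 MHz ≤ fs/2 = 23.98 MHz, appears at 21.3 MHz.
91.1 MHz mod fs = 43.14 MHz.
43.14 MHz > fs/2 = 23.98 MHz, folds to fs − 43.14 MHz = 4.82 MHz.
155.66 MHz mod fs = 11.78 MHz.
11.78 MHz ≤ fs/2 = 23.98 MHz, appears at 11.78 MHz.
80.38 MHz mod fs = 32.42 MHz.
32.42 MHz > fs/2 = 23.98 MHz, folds to fs − 32.42 MHz = 15.54 MHz.
Distinct values: {4.82 MHz, 11.78 MHz, 15.54 MHz, 21.3 MHz}.

4.82 MHz, 11.78 MHz, 15.54 MHz, 21.3 MHz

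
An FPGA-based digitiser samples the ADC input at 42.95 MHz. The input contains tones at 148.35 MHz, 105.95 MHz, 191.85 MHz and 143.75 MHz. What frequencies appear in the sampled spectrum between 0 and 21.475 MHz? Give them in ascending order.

fs/2 = 21.475 MHz.
148.35 MHz mod fs = 19.5 MHz.
19.5 MHz ≤ fs/2 = 21.475 MHz, appears at 19.5 MHz.
105.95 MHz mod fs = 20.05 MHz.
20.05 MHz ≤ fs/2 = 21.475 MHz, appears at 20.05 MHz.
191.85 MHz mod fs = 20.05 MHz.
20.05 MHz ≤ fs/2 = 21.475 MHz, appears at 20.05 MHz.
143.75 MHz mod fs = 14.9 MHz.
14.9 MHz ≤ fs/2 = 21.475 MHz, appears at 14.9 MHz.
Distinct values: {14.9 MHz, 19.5 MHz, 20.05 MHz}.

14.9 MHz, 19.5 MHz, 20.05 MHz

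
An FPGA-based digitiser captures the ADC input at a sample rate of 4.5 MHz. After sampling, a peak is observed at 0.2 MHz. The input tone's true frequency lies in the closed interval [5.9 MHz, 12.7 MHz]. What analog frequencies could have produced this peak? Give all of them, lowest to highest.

Frequencies that alias to 0.2 MHz are k·fs ± 0.2 MHz for integer k ≥ 0.
k=0: 0.2 MHz.
k=1: 4.3 MHz, 4.7 MHz.
k=2: 8.8 MHz, 9.2 MHz.
k=3: 13.3 MHz, 13.7 MHz.
Within [5.9 MHz, 12.7 MHz]: 8.8 MHz, 9.2 MHz.

8.8 MHz, 9.2 MHz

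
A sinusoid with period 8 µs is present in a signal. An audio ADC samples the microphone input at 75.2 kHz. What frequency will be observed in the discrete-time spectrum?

T = 8 µs → f = 1/T = 125 kHz.
125 kHz mod fs = 49.8 kHz.
49.8 kHz > fs/2 = 37.6 kHz, folds to fs − 49.8 kHz = 25.4 kHz.

25.4 kHz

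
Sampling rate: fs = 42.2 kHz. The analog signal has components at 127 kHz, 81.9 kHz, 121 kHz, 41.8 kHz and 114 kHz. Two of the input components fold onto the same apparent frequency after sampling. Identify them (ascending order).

41.8 kHz, 127 kHz

fs/2 = 21.1 kHz.
127 kHz mod fs = 0.4 kHz.
0.4 kHz ≤ fs/2 = 21.1 kHz, appears at 0.4 kHz.
81.9 kHz mod fs = 39.7 kHz.
39.7 kHz > fs/2 = 21.1 kHz, folds to fs − 39.7 kHz = 2.5 kHz.
121 kHz mod fs = 36.6 kHz.
36.6 kHz > fs/2 = 21.1 kHz, folds to fs − 36.6 kHz = 5.6 kHz.
41.8 kHz > fs/2 = 21.1 kHz, folds to fs − 41.8 kHz = 0.4 kHz.
114 kHz mod fs = 29.6 kHz.
29.6 kHz > fs/2 = 21.1 kHz, folds to fs − 29.6 kHz = 12.6 kHz.
41.8 kHz and 127 kHz both map to 0.4 kHz.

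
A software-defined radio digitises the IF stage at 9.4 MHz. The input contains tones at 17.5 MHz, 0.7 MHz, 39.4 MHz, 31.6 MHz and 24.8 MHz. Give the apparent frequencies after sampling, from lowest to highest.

fs/2 = 4.7 MHz.
17.5 MHz mod fs = 8.1 MHz.
8.1 MHz > fs/2 = 4.7 MHz, folds to fs − 8.1 MHz = 1.3 MHz.
0.7 MHz ≤ fs/2 = 4.7 MHz, passes unchanged.
39.4 MHz mod fs = 1.8 MHz.
1.8 MHz ≤ fs/2 = 4.7 MHz, appears at 1.8 MHz.
31.6 MHz mod fs = 3.4 MHz.
3.4 MHz ≤ fs/2 = 4.7 MHz, appears at 3.4 MHz.
24.8 MHz mod fs = 6 MHz.
6 MHz > fs/2 = 4.7 MHz, folds to fs − 6 MHz = 3.4 MHz.
Distinct values: {0.7 MHz, 1.3 MHz, 1.8 MHz, 3.4 MHz}.

0.7 MHz, 1.3 MHz, 1.8 MHz, 3.4 MHz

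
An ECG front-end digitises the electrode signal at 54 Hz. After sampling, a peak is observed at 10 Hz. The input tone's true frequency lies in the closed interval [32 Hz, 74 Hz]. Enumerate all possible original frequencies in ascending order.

Frequencies that alias to 10 Hz are k·fs ± 10 Hz for integer k ≥ 0.
k=0: 10 Hz.
k=1: 44 Hz, 64 Hz.
k=2: 98 Hz, 118 Hz.
Within [32 Hz, 74 Hz]: 44 Hz, 64 Hz.

44 Hz, 64 Hz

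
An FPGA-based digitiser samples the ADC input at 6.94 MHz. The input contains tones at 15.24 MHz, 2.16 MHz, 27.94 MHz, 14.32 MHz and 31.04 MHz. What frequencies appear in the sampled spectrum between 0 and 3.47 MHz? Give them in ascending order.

fs/2 = 3.47 MHz.
15.24 MHz mod fs = 1.36 MHz.
1.36 MHz ≤ fs/2 = 3.47 MHz, appears at 1.36 MHz.
2.16 MHz ≤ fs/2 = 3.47 MHz, passes unchanged.
27.94 MHz mod fs = 0.18 MHz.
0.18 MHz ≤ fs/2 = 3.47 MHz, appears at 0.18 MHz.
14.32 MHz mod fs = 0.44 MHz.
0.44 MHz ≤ fs/2 = 3.47 MHz, appears at 0.44 MHz.
31.04 MHz mod fs = 3.28 MHz.
3.28 MHz ≤ fs/2 = 3.47 MHz, appears at 3.28 MHz.
Distinct values: {0.18 MHz, 0.44 MHz, 1.36 MHz, 2.16 MHz, 3.28 MHz}.

0.18 MHz, 0.44 MHz, 1.36 MHz, 2.16 MHz, 3.28 MHz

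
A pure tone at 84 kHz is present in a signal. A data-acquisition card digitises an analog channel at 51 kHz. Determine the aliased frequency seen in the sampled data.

84 kHz mod fs = 33 kHz.
33 kHz > fs/2 = 25.5 kHz, folds to fs − 33 kHz = 18 kHz.

18 kHz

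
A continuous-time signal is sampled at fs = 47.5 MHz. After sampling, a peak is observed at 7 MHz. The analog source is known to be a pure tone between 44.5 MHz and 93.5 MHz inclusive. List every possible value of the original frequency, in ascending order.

Frequencies that alias to 7 MHz are k·fs ± 7 MHz for integer k ≥ 0.
k=0: 7 MHz.
k=1: 40.5 MHz, 54.5 MHz.
k=2: 88 MHz, 102 MHz.
k=3: 135.5 MHz, 149.5 MHz.
Within [44.5 MHz, 93.5 MHz]: 54.5 MHz, 88 MHz.

54.5 MHz, 88 MHz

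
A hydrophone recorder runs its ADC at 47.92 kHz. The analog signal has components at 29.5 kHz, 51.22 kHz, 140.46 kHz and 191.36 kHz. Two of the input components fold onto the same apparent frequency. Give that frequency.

3.3 kHz

fs/2 = 23.96 kHz.
29.5 kHz > fs/2 = 23.96 kHz, folds to fs − 29.5 kHz = 18.42 kHz.
51.22 kHz mod fs = 3.3 kHz.
3.3 kHz ≤ fs/2 = 23.96 kHz, appears at 3.3 kHz.
140.46 kHz mod fs = 44.62 kHz.
44.62 kHz > fs/2 = 23.96 kHz, folds to fs − 44.62 kHz = 3.3 kHz.
191.36 kHz mod fs = 47.6 kHz.
47.6 kHz > fs/2 = 23.96 kHz, folds to fs − 47.6 kHz = 0.32 kHz.
51.22 kHz and 140.46 kHz both map to 3.3 kHz.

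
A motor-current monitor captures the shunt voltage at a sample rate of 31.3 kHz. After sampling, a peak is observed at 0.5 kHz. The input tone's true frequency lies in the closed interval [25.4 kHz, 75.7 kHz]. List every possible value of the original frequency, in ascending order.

30.8 kHz, 31.8 kHz, 62.1 kHz, 63.1 kHz

Frequencies that alias to 0.5 kHz are k·fs ± 0.5 kHz for integer k ≥ 0.
k=0: 0.5 kHz.
k=1: 30.8 kHz, 31.8 kHz.
k=2: 62.1 kHz, 63.1 kHz.
k=3: 93.4 kHz, 94.4 kHz.
Within [25.4 kHz, 75.7 kHz]: 30.8 kHz, 31.8 kHz, 62.1 kHz, 63.1 kHz.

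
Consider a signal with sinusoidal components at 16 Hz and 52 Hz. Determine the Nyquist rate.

Highest-frequency component: 52 Hz.
Nyquist rate = 2 × 52 Hz = 104 Hz.

104 Hz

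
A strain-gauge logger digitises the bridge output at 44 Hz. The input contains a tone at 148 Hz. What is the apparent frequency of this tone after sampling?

148 Hz mod fs = 16 Hz.
16 Hz ≤ fs/2 = 22 Hz, appears at 16 Hz.

16 Hz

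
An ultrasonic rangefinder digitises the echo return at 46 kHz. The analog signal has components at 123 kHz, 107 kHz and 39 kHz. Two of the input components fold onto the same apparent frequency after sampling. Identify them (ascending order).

107 kHz, 123 kHz

fs/2 = 23 kHz.
123 kHz mod fs = 31 kHz.
31 kHz > fs/2 = 23 kHz, folds to fs − 31 kHz = 15 kHz.
107 kHz mod fs = 15 kHz.
15 kHz ≤ fs/2 = 23 kHz, appears at 15 kHz.
39 kHz > fs/2 = 23 kHz, folds to fs − 39 kHz = 7 kHz.
107 kHz and 123 kHz both map to 15 kHz.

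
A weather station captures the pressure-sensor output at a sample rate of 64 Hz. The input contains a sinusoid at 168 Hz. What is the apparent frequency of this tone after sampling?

168 Hz mod fs = 40 Hz.
40 Hz > fs/2 = 32 Hz, folds to fs − 40 Hz = 24 Hz.

24 Hz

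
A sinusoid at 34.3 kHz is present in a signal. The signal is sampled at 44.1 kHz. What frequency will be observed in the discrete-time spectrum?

9.8 kHz

34.3 kHz > fs/2 = 22.05 kHz, folds to fs − 34.3 kHz = 9.8 kHz.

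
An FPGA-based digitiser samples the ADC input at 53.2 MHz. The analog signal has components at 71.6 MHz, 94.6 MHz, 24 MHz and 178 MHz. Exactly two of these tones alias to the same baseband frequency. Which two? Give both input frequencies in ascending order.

fs/2 = 26.6 MHz.
71.6 MHz mod fs = 18.4 MHz.
18.4 MHz ≤ fs/2 = 26.6 MHz, appears at 18.4 MHz.
94.6 MHz mod fs = 41.4 MHz.
41.4 MHz > fs/2 = 26.6 MHz, folds to fs − 41.4 MHz = 11.8 MHz.
24 MHz ≤ fs/2 = 26.6 MHz, passes unchanged.
178 MHz mod fs = 18.4 MHz.
18.4 MHz ≤ fs/2 = 26.6 MHz, appears at 18.4 MHz.
71.6 MHz and 178 MHz both map to 18.4 MHz.

71.6 MHz, 178 MHz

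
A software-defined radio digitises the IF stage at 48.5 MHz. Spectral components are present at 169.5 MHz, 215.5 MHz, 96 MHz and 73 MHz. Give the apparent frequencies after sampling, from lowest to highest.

fs/2 = 24.25 MHz.
169.5 MHz mod fs = 24 MHz.
24 MHz ≤ fs/2 = 24.25 MHz, appears at 24 MHz.
215.5 MHz mod fs = 21.5 MHz.
21.5 MHz ≤ fs/2 = 24.25 MHz, appears at 21.5 MHz.
96 MHz mod fs = 47.5 MHz.
47.5 MHz > fs/2 = 24.25 MHz, folds to fs − 47.5 MHz = 1 MHz.
73 MHz mod fs = 24.5 MHz.
24.5 MHz > fs/2 = 24.25 MHz, folds to fs − 24.5 MHz = 24 MHz.
Distinct values: {1 MHz, 21.5 MHz, 24 MHz}.

1 MHz, 21.5 MHz, 24 MHz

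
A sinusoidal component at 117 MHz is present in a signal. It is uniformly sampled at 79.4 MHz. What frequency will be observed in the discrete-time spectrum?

117 MHz mod fs = 37.6 MHz.
37.6 MHz ≤ fs/2 = 39.7 MHz, appears at 37.6 MHz.

37.6 MHz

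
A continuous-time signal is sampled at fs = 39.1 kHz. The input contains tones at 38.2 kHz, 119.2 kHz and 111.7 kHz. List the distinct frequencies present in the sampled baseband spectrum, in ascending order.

0.9 kHz, 1.9 kHz, 5.6 kHz

fs/2 = 19.55 kHz.
38.2 kHz > fs/2 = 19.55 kHz, folds to fs − 38.2 kHz = 0.9 kHz.
119.2 kHz mod fs = 1.9 kHz.
1.9 kHz ≤ fs/2 = 19.55 kHz, appears at 1.9 kHz.
111.7 kHz mod fs = 33.5 kHz.
33.5 kHz > fs/2 = 19.55 kHz, folds to fs − 33.5 kHz = 5.6 kHz.
Distinct values: {0.9 kHz, 1.9 kHz, 5.6 kHz}.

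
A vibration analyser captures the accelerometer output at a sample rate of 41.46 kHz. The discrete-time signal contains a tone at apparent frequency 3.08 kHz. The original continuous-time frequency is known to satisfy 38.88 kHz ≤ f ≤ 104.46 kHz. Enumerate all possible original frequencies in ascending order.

Frequencies that alias to 3.08 kHz are k·fs ± 3.08 kHz for integer k ≥ 0.
k=0: 3.08 kHz.
k=1: 38.38 kHz, 44.54 kHz.
k=2: 79.84 kHz, 86 kHz.
k=3: 121.3 kHz, 127.46 kHz.
Within [38.88 kHz, 104.46 kHz]: 44.54 kHz, 79.84 kHz, 86 kHz.

44.54 kHz, 79.84 kHz, 86 kHz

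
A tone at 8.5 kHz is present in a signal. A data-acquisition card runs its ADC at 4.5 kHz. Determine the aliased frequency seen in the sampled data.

8.5 kHz mod fs = 4 kHz.
4 kHz > fs/2 = 2.25 kHz, folds to fs − 4 kHz = 0.5 kHz.

0.5 kHz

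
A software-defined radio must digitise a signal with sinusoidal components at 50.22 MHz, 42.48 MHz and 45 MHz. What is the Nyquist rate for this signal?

Highest-frequency component: 50.22 MHz.
Nyquist rate = 2 × 50.22 MHz = 100.44 MHz.

100.44 MHz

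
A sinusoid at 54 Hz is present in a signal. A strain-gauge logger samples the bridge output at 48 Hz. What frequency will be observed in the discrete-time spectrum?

54 Hz mod fs = 6 Hz.
6 Hz ≤ fs/2 = 24 Hz, appears at 6 Hz.

6 Hz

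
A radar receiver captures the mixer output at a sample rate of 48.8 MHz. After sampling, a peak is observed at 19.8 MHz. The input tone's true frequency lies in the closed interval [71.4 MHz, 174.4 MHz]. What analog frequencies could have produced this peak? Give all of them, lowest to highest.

Frequencies that alias to 19.8 MHz are k·fs ± 19.8 MHz for integer k ≥ 0.
k=0: 19.8 MHz.
k=1: 29 MHz, 68.6 MHz.
k=2: 77.8 MHz, 117.4 MHz.
k=3: 126.6 MHz, 166.2 MHz.
k=4: 175.4 MHz, 215 MHz.
Within [71.4 MHz, 174.4 MHz]: 77.8 MHz, 117.4 MHz, 126.6 MHz, 166.2 MHz.

77.8 MHz, 117.4 MHz, 126.6 MHz, 166.2 MHz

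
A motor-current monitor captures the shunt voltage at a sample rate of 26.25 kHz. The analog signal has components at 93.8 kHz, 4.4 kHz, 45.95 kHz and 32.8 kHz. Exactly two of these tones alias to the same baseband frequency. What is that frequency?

fs/2 = 13.125 kHz.
93.8 kHz mod fs = 15.05 kHz.
15.05 kHz > fs/2 = 13.125 kHz, folds to fs − 15.05 kHz = 11.2 kHz.
4.4 kHz ≤ fs/2 = 13.125 kHz, passes unchanged.
45.95 kHz mod fs = 19.7 kHz.
19.7 kHz > fs/2 = 13.125 kHz, folds to fs − 19.7 kHz = 6.55 kHz.
32.8 kHz mod fs = 6.55 kHz.
6.55 kHz ≤ fs/2 = 13.125 kHz, appears at 6.55 kHz.
32.8 kHz and 45.95 kHz both map to 6.55 kHz.

6.55 kHz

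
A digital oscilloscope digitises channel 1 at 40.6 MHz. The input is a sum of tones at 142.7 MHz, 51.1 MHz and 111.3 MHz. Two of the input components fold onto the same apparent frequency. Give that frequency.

fs/2 = 20.3 MHz.
142.7 MHz mod fs = 20.9 MHz.
20.9 MHz > fs/2 = 20.3 MHz, folds to fs − 20.9 MHz = 19.7 MHz.
51.1 MHz mod fs = 10.5 MHz.
10.5 MHz ≤ fs/2 = 20.3 MHz, appears at 10.5 MHz.
111.3 MHz mod fs = 30.1 MHz.
30.1 MHz > fs/2 = 20.3 MHz, folds to fs − 30.1 MHz = 10.5 MHz.
51.1 MHz and 111.3 MHz both map to 10.5 MHz.

10.5 MHz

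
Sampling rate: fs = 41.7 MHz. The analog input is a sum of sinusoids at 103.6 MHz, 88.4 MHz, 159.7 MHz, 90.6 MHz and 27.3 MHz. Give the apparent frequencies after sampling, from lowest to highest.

5 MHz, 7.1 MHz, 7.2 MHz, 14.4 MHz, 20.2 MHz

fs/2 = 20.85 MHz.
103.6 MHz mod fs = 20.2 MHz.
20.2 MHz ≤ fs/2 = 20.85 MHz, appears at 20.2 MHz.
88.4 MHz mod fs = 5 MHz.
5 MHz ≤ fs/2 = 20.85 MHz, appears at 5 MHz.
159.7 MHz mod fs = 34.6 MHz.
34.6 MHz > fs/2 = 20.85 MHz, folds to fs − 34.6 MHz = 7.1 MHz.
90.6 MHz mod fs = 7.2 MHz.
7.2 MHz ≤ fs/2 = 20.85 MHz, appears at 7.2 MHz.
27.3 MHz > fs/2 = 20.85 MHz, folds to fs − 27.3 MHz = 14.4 MHz.
Distinct values: {5 MHz, 7.1 MHz, 7.2 MHz, 14.4 MHz, 20.2 MHz}.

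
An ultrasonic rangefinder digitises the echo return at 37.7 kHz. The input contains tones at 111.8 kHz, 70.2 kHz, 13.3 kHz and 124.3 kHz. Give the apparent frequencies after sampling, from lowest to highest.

1.3 kHz, 5.2 kHz, 11.2 kHz, 13.3 kHz

fs/2 = 18.85 kHz.
111.8 kHz mod fs = 36.4 kHz.
36.4 kHz > fs/2 = 18.85 kHz, folds to fs − 36.4 kHz = 1.3 kHz.
70.2 kHz mod fs = 32.5 kHz.
32.5 kHz > fs/2 = 18.85 kHz, folds to fs − 32.5 kHz = 5.2 kHz.
13.3 kHz ≤ fs/2 = 18.85 kHz, passes unchanged.
124.3 kHz mod fs = 11.2 kHz.
11.2 kHz ≤ fs/2 = 18.85 kHz, appears at 11.2 kHz.
Distinct values: {1.3 kHz, 5.2 kHz, 11.2 kHz, 13.3 kHz}.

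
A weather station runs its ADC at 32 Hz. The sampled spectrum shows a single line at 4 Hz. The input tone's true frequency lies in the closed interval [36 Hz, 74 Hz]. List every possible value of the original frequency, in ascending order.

Frequencies that alias to 4 Hz are k·fs ± 4 Hz for integer k ≥ 0.
k=0: 4 Hz.
k=1: 28 Hz, 36 Hz.
k=2: 60 Hz, 68 Hz.
k=3: 92 Hz, 100 Hz.
Within [36 Hz, 74 Hz]: 36 Hz, 60 Hz, 68 Hz.

36 Hz, 60 Hz, 68 Hz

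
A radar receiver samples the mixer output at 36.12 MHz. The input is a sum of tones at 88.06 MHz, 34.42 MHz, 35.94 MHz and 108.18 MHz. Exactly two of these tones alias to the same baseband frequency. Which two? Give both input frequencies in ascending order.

fs/2 = 18.06 MHz.
88.06 MHz mod fs = 15.82 MHz.
15.82 MHz ≤ fs/2 = 18.06 MHz, appears at 15.82 MHz.
34.42 MHz > fs/2 = 18.06 MHz, folds to fs − 34.42 MHz = 1.7 MHz.
35.94 MHz > fs/2 = 18.06 MHz, folds to fs − 35.94 MHz = 0.18 MHz.
108.18 MHz mod fs = 35.94 MHz.
35.94 MHz > fs/2 = 18.06 MHz, folds to fs − 35.94 MHz = 0.18 MHz.
35.94 MHz and 108.18 MHz both map to 0.18 MHz.

35.94 MHz, 108.18 MHz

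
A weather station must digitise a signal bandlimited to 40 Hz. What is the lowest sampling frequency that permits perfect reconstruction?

80 Hz

Nyquist rate = 2 × 40 Hz = 80 Hz.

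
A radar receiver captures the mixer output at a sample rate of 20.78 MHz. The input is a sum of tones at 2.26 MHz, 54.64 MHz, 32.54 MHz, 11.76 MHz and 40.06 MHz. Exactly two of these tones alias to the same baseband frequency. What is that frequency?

9.02 MHz

fs/2 = 10.39 MHz.
2.26 MHz ≤ fs/2 = 10.39 MHz, passes unchanged.
54.64 MHz mod fs = 13.08 MHz.
13.08 MHz > fs/2 = 10.39 MHz, folds to fs − 13.08 MHz = 7.7 MHz.
32.54 MHz mod fs = 11.76 MHz.
11.76 MHz > fs/2 = 10.39 MHz, folds to fs − 11.76 MHz = 9.02 MHz.
11.76 MHz > fs/2 = 10.39 MHz, folds to fs − 11.76 MHz = 9.02 MHz.
40.06 MHz mod fs = 19.28 MHz.
19.28 MHz > fs/2 = 10.39 MHz, folds to fs − 19.28 MHz = 1.5 MHz.
11.76 MHz and 32.54 MHz both map to 9.02 MHz.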